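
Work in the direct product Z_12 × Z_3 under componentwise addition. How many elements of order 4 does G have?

An element (a,b) has order lcm(ord(a), ord(b)); count pairs with lcm equal to 4.
Enumerating gives 2 such elements.

2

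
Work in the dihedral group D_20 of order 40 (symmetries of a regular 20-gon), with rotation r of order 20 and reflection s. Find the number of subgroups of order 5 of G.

1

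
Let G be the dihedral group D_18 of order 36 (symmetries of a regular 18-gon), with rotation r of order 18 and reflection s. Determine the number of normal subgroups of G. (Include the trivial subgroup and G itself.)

9

G has 45 subgroups. Checking conjugation-invariance by order — order 1: 1/1 normal; order 2: 1/19 normal; order 3: 1/1 normal; order 4: 0/9 normal; order 6: 1/7 normal; order 9: 1/1 normal; order 12: 0/3 normal; order 18: 3/3 normal; order 36: 1/1 normal.
Total normal subgroups: 9.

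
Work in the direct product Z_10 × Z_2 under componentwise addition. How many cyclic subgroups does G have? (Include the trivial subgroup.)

8

Group the elements of G by the cyclic subgroup they generate; each cyclic subgroup of order d accounts for φ(d) elements.
Cyclic subgroups by order — order 1: 1; order 2: 3; order 5: 1; order 10: 3.
Total: 8.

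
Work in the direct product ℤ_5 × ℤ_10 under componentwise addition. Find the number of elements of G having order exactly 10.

24

An element (a,b) has order lcm(ord(a), ord(b)); count pairs with lcm equal to 10.
Enumerating gives 24 such elements.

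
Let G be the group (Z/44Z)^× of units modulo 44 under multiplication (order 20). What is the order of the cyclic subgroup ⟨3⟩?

Compute successive powers of 3 mod 44: 3, 9, 27, 37, 23, 25, 31, 5, …; 3^10 ≡ 1 (mod 44).
So |⟨3⟩| = 10.

10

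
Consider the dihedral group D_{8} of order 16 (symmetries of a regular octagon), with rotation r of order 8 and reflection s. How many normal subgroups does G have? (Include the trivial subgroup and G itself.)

7

G has 19 subgroups. Checking conjugation-invariance by order — order 1: 1/1 normal; order 2: 1/9 normal; order 4: 1/5 normal; order 8: 3/3 normal; order 16: 1/1 normal.
Total normal subgroups: 7.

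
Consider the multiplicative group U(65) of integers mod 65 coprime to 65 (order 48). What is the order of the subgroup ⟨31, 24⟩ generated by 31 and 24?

24

|⟨31⟩| = 4 and |⟨24⟩| = 12, so |H| is a multiple of lcm(4, 12) = 12 and divides |G| = 48.
Closing under the operation: H = {1, 4, 6, 9, 11, 14, 16, 19, 21, 24, 29, 31, 34, 36, 41, 44, 46, 49, 51, 54, 56, 59, 61, 64}, so |H| = 24.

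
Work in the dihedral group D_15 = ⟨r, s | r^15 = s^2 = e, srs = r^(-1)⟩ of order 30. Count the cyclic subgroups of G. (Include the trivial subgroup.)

Group the elements of G by the cyclic subgroup they generate; each cyclic subgroup of order d accounts for φ(d) elements.
Cyclic subgroups by order — order 1: 1; order 2: 15; order 3: 1; order 5: 1; order 15: 1.
Total: 19.

19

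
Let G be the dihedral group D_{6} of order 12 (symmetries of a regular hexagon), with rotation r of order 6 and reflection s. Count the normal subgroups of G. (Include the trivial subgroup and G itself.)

G has 16 subgroups. Checking conjugation-invariance by order — order 1: 1/1 normal; order 2: 1/7 normal; order 3: 1/1 normal; order 4: 0/3 normal; order 6: 3/3 normal; order 12: 1/1 normal.
Total normal subgroups: 7.

7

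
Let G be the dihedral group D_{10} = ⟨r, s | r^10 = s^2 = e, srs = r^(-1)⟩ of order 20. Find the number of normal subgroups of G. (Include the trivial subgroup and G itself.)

G has 22 subgroups. Checking conjugation-invariance by order — order 1: 1/1 normal; order 2: 1/11 normal; order 4: 0/5 normal; order 5: 1/1 normal; order 10: 3/3 normal; order 20: 1/1 normal.
Total normal subgroups: 7.

7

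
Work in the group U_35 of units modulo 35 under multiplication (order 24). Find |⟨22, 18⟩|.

|⟨22⟩| = 4 and |⟨18⟩| = 12, so |H| is a multiple of lcm(4, 12) = 12 and divides |G| = 24.
Closing under the operation: H = {1, 2, 4, 8, 9, 11, 16, 18, 22, 23, 29, 32}, so |H| = 12.

12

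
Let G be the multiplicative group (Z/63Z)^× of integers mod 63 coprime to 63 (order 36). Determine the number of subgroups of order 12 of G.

4

|G| = 36 and 12 | 36, so subgroups of order 12 are possible by Lagrange.
The subgroups of order 12 are: {1, 8, 10, 17, 19, 26, 37, 44, 46, 53, 55, 62}; {1, 5, 8, 11, 23, 25, 38, 40, 52, 55, 58, 62}; {1, 8, 13, 20, 22, 29, 34, 41, 43, 50, 55, 62}; {1, 2, 4, 8, 16, 31, 32, 47, 55, 59, 61, 62}.
So G has 4 subgroups of order 12.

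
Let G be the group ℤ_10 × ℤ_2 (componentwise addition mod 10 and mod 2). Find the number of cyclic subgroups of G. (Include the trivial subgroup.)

Group the elements of G by the cyclic subgroup they generate; each cyclic subgroup of order d accounts for φ(d) elements.
Cyclic subgroups by order — order 1: 1; order 2: 3; order 5: 1; order 10: 3.
Total: 8.

8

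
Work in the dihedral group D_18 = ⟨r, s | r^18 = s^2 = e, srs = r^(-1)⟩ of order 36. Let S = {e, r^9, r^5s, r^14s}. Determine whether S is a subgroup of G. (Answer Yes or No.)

Yes

|S| = 4 divides |G| = 36, consistent with Lagrange.
S contains the identity, every element's inverse is in S, and S is closed under ·: it is a subgroup.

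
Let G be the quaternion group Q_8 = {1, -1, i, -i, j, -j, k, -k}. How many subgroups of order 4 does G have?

3

|G| = 8 and 4 | 8, so subgroups of order 4 are possible by Lagrange.
The subgroups of order 4 are: {1, -1, i, -i}; {1, -1, j, -j}; {1, -1, k, -k}.
So G has 3 subgroups of order 4.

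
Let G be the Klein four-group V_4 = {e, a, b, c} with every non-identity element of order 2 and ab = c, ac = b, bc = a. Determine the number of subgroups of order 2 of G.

3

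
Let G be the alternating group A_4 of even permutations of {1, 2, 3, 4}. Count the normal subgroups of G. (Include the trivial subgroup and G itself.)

3

G has 10 subgroups. Checking conjugation-invariance by order — order 1: 1/1 normal; order 2: 0/3 normal; order 3: 0/4 normal; order 4: 1/1 normal; order 12: 1/1 normal.
Total normal subgroups: 3.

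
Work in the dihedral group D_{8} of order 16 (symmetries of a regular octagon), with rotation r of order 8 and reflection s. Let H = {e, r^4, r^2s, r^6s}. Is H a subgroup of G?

Yes

|H| = 4 divides |G| = 16, consistent with Lagrange.
H contains the identity, every element's inverse is in H, and H is closed under ·: it is a subgroup.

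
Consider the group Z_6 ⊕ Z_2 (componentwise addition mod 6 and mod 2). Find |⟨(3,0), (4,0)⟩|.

6

|⟨(3,0)⟩| = 2 and |⟨(4,0)⟩| = 3, so |H| is a multiple of lcm(2, 3) = 6 and divides |G| = 12.
Closing under the operation: H = {(0,0), (1,0), (2,0), (3,0), (4,0), (5,0)}, so |H| = 6.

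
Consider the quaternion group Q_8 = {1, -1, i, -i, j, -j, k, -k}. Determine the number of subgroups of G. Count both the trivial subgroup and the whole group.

6

|G| = 8, so by Lagrange every subgroup order divides 8. Divisors: 1, 2, 4, 8.
Subgroups by order — order 1: 1; order 2: 1; order 4: 3; order 8: 1.
Total: 1 + 1 + 3 + 1 = 6.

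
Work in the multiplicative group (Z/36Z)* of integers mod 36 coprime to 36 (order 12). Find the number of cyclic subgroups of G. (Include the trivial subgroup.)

8

Group the elements of G by the cyclic subgroup they generate; each cyclic subgroup of order d accounts for φ(d) elements.
Cyclic subgroups by order — order 1: 1; order 2: 3; order 3: 1; order 6: 3.
Total: 8.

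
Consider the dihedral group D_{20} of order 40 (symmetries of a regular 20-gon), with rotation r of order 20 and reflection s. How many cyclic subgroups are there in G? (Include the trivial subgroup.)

Group the elements of G by the cyclic subgroup they generate; each cyclic subgroup of order d accounts for φ(d) elements.
Cyclic subgroups by order — order 1: 1; order 2: 21; order 4: 1; order 5: 1; order 10: 1; order 20: 1.
Total: 26.

26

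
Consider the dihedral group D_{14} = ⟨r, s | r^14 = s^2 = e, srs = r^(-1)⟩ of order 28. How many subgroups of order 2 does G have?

15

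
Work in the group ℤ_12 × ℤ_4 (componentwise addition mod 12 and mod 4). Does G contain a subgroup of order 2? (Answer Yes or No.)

Yes

2 | 48. A subgroup of order 2 is {(0,0), (0,2)}.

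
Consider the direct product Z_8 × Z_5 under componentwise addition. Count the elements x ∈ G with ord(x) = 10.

4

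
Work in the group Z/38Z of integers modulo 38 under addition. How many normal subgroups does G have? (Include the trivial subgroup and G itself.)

4

G is abelian, so every subgroup is normal.
G has 4 subgroups in total, hence 4 normal subgroups.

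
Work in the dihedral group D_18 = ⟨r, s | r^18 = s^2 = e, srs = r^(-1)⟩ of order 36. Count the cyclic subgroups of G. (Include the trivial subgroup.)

Group the elements of G by the cyclic subgroup they generate; each cyclic subgroup of order d accounts for φ(d) elements.
Cyclic subgroups by order — order 1: 1; order 2: 19; order 3: 1; order 6: 1; order 9: 1; order 18: 1.
Total: 24.

24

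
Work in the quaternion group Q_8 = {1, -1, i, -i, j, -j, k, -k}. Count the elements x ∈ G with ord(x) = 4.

6

The elements of order 4 are: i, -i, j, -j, k, -k.
That's 6.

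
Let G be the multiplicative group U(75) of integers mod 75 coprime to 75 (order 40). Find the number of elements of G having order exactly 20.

Enumerating element orders in G gives 16 elements of order 20.

16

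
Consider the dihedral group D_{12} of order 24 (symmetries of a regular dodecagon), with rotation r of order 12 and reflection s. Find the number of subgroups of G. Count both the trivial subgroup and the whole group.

34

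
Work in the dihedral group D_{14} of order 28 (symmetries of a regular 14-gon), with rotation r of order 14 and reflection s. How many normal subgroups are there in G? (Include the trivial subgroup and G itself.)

7

G has 28 subgroups. Checking conjugation-invariance by order — order 1: 1/1 normal; order 2: 1/15 normal; order 4: 0/7 normal; order 7: 1/1 normal; order 14: 3/3 normal; order 28: 1/1 normal.
Total normal subgroups: 7.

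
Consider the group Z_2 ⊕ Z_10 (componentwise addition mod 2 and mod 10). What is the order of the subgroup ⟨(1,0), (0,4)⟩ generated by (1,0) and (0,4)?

|⟨(1,0)⟩| = 2 and |⟨(0,4)⟩| = 5, so |H| is a multiple of lcm(2, 5) = 10 and divides |G| = 20.
Closing under the operation: H = {(0,0), (0,2), (0,4), (0,6), (0,8), (1,0), (1,2), (1,4), (1,6), (1,8)}, so |H| = 10.

10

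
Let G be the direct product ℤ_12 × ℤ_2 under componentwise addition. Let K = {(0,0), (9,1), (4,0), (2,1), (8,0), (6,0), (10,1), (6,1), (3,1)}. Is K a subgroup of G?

No

|K| = 9 does not divide |G| = 24, so by Lagrange K is not a subgroup.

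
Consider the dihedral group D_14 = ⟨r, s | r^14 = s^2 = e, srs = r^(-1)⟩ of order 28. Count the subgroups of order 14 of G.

|G| = 28 and 14 | 28, so subgroups of order 14 are possible by Lagrange.
The subgroups of order 14 are: {e, r, r^2, r^3, r^4, r^5, r^6, r^7, r^8, r^9, r^10, r^11, r^12, r^13}; {e, r^2, r^4, r^6, r^8, r^10, r^12, s, r^2s, r^4s, r^6s, r^8s, r^10s, r^12s}; {e, r^2, r^4, r^6, r^8, r^10, r^12, rs, r^3s, r^5s, r^7s, r^9s, r^11s, r^13s}.
So G has 3 subgroups of order 14.

3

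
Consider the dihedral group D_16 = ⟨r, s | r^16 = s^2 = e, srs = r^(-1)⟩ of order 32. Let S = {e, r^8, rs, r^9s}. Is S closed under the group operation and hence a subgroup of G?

Yes

|S| = 4 divides |G| = 32, consistent with Lagrange.
S contains the identity, every element's inverse is in S, and S is closed under ·: it is a subgroup.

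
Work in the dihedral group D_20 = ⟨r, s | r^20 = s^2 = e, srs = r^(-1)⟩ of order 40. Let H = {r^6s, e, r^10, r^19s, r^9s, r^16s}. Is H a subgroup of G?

|H| = 6 does not divide |G| = 40, so by Lagrange H is not a subgroup.

No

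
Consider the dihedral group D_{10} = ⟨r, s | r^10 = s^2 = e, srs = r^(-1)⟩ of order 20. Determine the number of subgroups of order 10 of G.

|G| = 20 and 10 | 20, so subgroups of order 10 are possible by Lagrange.
The subgroups of order 10 are: {e, r, r^2, r^3, r^4, r^5, r^6, r^7, r^8, r^9}; {e, r^2, r^4, r^6, r^8, s, r^2s, r^4s, r^6s, r^8s}; {e, r^2, r^4, r^6, r^8, rs, r^3s, r^5s, r^7s, r^9s}.
So G has 3 subgroups of order 10.

3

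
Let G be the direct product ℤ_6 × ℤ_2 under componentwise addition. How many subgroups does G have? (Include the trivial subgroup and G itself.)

10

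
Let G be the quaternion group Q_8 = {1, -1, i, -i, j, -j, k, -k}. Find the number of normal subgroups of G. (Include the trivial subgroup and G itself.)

6

G has 6 subgroups. Checking conjugation-invariance by order — order 1: 1/1 normal; order 2: 1/1 normal; order 4: 3/3 normal; order 8: 1/1 normal.
Total normal subgroups: 6.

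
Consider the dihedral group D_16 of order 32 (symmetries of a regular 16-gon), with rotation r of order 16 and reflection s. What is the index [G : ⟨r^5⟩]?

|⟨r^5⟩| = 16 and |G| = 32.
By Lagrange, [G : H] = |G|/|H| = 32/16 = 2.

2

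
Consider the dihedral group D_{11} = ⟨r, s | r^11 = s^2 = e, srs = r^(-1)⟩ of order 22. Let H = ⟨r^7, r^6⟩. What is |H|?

|⟨r^7⟩| = 11 and |⟨r^6⟩| = 11, so |H| is a multiple of lcm(11, 11) = 11 and divides |G| = 22.
Closing under the operation: H = {e, r, r^2, r^3, r^4, r^5, r^6, r^7, r^8, r^9, r^10}, so |H| = 11.

11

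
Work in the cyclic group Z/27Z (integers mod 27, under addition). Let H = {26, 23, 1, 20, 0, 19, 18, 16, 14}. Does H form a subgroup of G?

14 ∈ H but its inverse 13 ∉ H, so H is not a subgroup.

No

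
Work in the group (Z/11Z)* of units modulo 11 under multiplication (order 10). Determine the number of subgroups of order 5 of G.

1

|G| = 10 and 5 | 10, so subgroups of order 5 are possible by Lagrange.
The subgroups of order 5 are: {1, 3, 4, 5, 9}.
So G has 1 subgroup of order 5.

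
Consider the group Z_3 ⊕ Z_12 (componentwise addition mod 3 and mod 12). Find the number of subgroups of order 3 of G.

4

|G| = 36 and 3 | 36, so subgroups of order 3 are possible by Lagrange.
The subgroups of order 3 are: {(0,0), (0,4), (0,8)}; {(0,0), (1,0), (2,0)}; {(0,0), (1,4), (2,8)}; {(0,0), (1,8), (2,4)}.
So G has 4 subgroups of order 3.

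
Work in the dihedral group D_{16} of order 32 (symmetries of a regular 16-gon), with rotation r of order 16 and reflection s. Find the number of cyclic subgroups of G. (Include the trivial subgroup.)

21

Group the elements of G by the cyclic subgroup they generate; each cyclic subgroup of order d accounts for φ(d) elements.
Cyclic subgroups by order — order 1: 1; order 2: 17; order 4: 1; order 8: 1; order 16: 1.
Total: 21.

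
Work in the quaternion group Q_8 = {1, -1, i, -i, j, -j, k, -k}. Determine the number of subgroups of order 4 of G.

3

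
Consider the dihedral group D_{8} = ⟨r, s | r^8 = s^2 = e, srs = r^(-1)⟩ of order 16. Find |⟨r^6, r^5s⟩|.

|⟨r^6⟩| = 4 and |⟨r^5s⟩| = 2, so |H| is a multiple of lcm(4, 2) = 4 and divides |G| = 16.
Closing under the operation: H = {e, r^2, r^4, r^6, rs, r^3s, r^5s, r^7s}, so |H| = 8.

8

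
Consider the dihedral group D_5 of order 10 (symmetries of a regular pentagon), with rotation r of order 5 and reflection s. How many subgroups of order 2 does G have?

|G| = 10 and 2 | 10, so subgroups of order 2 are possible by Lagrange.
The subgroups of order 2 are: {e, r^2s}; {e, r^3s}; {e, r^4s}; {e, rs}; … (5 in all).
So G has 5 subgroups of order 2.

5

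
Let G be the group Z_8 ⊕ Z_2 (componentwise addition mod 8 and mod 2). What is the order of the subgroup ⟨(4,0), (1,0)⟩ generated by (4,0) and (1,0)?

8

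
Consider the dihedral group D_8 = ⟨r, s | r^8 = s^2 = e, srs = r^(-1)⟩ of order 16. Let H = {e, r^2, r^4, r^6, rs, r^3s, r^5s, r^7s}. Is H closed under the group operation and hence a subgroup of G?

Yes

|H| = 8 divides |G| = 16, consistent with Lagrange.
H contains the identity, every element's inverse is in H, and H is closed under ·: it is a subgroup.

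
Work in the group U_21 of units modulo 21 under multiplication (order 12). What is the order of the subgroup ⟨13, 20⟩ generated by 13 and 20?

|⟨13⟩| = 2 and |⟨20⟩| = 2, so |H| is a multiple of lcm(2, 2) = 2 and divides |G| = 12.
Closing under the operation: H = {1, 8, 13, 20}, so |H| = 4.

4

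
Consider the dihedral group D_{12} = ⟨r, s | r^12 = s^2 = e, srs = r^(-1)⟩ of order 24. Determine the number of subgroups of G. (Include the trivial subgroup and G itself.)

|G| = 24, so by Lagrange every subgroup order divides 24. Divisors: 1, 2, 3, 4, 6, 8, 12, 24.
Subgroups by order — order 1: 1; order 2: 13; order 3: 1; order 4: 7; order 6: 5; order 8: 3; order 12: 3; order 24: 1.
Total: 1 + 13 + 1 + 7 + 5 + 3 + 3 + 1 = 34.

34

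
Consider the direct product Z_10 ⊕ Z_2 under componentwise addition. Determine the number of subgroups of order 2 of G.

|G| = 20 and 2 | 20, so subgroups of order 2 are possible by Lagrange.
The subgroups of order 2 are: {(0,0), (0,1)}; {(0,0), (5,0)}; {(0,0), (5,1)}.
So G has 3 subgroups of order 2.

3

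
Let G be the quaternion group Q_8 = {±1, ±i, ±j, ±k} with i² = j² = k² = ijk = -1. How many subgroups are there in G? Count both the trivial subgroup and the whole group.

6

|G| = 8, so by Lagrange every subgroup order divides 8. Divisors: 1, 2, 4, 8.
Subgroups by order — order 1: 1; order 2: 1; order 4: 3; order 8: 1.
Total: 1 + 1 + 3 + 1 = 6.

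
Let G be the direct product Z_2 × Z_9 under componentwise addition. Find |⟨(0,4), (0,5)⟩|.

9

|⟨(0,4)⟩| = 9 and |⟨(0,5)⟩| = 9, so |H| is a multiple of lcm(9, 9) = 9 and divides |G| = 18.
Closing under the operation: H = {(0,0), (0,1), (0,2), (0,3), (0,4), (0,5), (0,6), (0,7), (0,8)}, so |H| = 9.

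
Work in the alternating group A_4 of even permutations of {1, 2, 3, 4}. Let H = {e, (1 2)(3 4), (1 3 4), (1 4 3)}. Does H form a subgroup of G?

Closure fails: (1 4 3) ∘ (1 2)(3 4) = (1 2 4) ∉ H. So H is not a subgroup.

No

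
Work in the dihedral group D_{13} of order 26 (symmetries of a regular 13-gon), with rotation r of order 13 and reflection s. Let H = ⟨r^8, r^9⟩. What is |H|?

13

|⟨r^8⟩| = 13 and |⟨r^9⟩| = 13, so |H| is a multiple of lcm(13, 13) = 13 and divides |G| = 26.
Closing under the operation: H = {e, r, r^2, r^3, r^4, r^5, r^6, r^7, r^8, r^9, r^10, r^11, r^12}, so |H| = 13.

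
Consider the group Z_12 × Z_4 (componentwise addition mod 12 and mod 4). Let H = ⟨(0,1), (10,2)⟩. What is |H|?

24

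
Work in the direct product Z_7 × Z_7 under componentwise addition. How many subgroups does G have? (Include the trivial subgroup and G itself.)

10

|G| = 49, so by Lagrange every subgroup order divides 49. Divisors: 1, 7, 49.
Subgroups by order — order 1: 1; order 7: 8; order 49: 1.
Total: 1 + 8 + 1 = 10.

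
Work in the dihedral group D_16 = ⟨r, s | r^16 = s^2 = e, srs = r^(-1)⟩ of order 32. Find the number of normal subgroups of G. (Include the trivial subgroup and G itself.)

8

G has 36 subgroups. Checking conjugation-invariance by order — order 1: 1/1 normal; order 2: 1/17 normal; order 4: 1/9 normal; order 8: 1/5 normal; order 16: 3/3 normal; order 32: 1/1 normal.
Total normal subgroups: 8.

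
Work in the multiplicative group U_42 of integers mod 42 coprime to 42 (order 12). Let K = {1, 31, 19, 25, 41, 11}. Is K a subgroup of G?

11 ∈ K but its inverse 23 ∉ K, so K is not a subgroup.

No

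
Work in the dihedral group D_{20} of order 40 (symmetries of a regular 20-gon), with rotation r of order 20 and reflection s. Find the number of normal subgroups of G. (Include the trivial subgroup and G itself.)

9

G has 48 subgroups. Checking conjugation-invariance by order — order 1: 1/1 normal; order 2: 1/21 normal; order 4: 1/11 normal; order 5: 1/1 normal; order 8: 0/5 normal; order 10: 1/5 normal; order 20: 3/3 normal; order 40: 1/1 normal.
Total normal subgroups: 9.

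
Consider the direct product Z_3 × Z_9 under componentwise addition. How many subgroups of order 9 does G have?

4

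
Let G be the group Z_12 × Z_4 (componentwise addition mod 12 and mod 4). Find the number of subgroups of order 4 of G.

7

|G| = 48 and 4 | 48, so subgroups of order 4 are possible by Lagrange.
The subgroups of order 4 are: {(0,0), (0,1), (0,2), (0,3)}; {(0,0), (0,2), (6,0), (6,2)}; {(0,0), (0,2), (6,1), (6,3)}; {(0,0), (3,0), (6,0), (9,0)}; … (7 in all).
So G has 7 subgroups of order 4.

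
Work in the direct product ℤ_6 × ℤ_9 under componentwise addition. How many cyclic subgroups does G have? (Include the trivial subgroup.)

16

A cyclic subgroup of order d is generated by each of its φ(d) elements of order d, so the cyclic subgroups of order d number (#elements of order d)/φ(d).
Cyclic subgroups by order — order 1: 1; order 2: 1; order 3: 4; order 6: 4; order 9: 3; order 18: 3.
Total: 16.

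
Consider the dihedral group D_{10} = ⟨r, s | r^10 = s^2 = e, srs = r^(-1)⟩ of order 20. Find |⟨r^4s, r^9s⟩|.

4

|⟨r^4s⟩| = 2 and |⟨r^9s⟩| = 2, so |H| is a multiple of lcm(2, 2) = 2 and divides |G| = 20.
Closing under the operation: H = {e, r^5, r^4s, r^9s}, so |H| = 4.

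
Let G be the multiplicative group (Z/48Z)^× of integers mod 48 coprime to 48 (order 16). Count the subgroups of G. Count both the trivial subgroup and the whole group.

27

|G| = 16, so by Lagrange every subgroup order divides 16. Divisors: 1, 2, 4, 8, 16.
Subgroups by order — order 1: 1; order 2: 7; order 4: 11; order 8: 7; order 16: 1.
Total: 1 + 7 + 11 + 7 + 1 = 27.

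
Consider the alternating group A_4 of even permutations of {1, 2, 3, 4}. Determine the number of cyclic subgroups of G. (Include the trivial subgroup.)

Group the elements of G by the cyclic subgroup they generate; each cyclic subgroup of order d accounts for φ(d) elements.
Cyclic subgroups by order — order 1: 1; order 2: 3; order 3: 4.
Total: 8.

8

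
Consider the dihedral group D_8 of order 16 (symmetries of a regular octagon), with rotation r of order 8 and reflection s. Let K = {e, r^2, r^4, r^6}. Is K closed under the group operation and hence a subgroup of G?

Yes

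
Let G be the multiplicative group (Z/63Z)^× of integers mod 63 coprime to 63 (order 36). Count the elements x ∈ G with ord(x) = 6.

24

Enumerating element orders in G gives 24 elements of order 6.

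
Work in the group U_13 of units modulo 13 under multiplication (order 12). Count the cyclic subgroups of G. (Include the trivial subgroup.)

6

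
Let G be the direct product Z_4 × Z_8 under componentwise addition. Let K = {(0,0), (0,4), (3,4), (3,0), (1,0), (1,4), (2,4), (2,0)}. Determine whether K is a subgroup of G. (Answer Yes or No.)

Yes

|K| = 8 divides |G| = 32, consistent with Lagrange.
K contains the identity, every element's inverse is in K, and K is closed under +: it is a subgroup.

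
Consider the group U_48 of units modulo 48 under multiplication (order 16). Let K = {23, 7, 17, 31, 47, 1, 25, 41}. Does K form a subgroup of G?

|K| = 8 divides |G| = 16, consistent with Lagrange.
K contains the identity, every element's inverse is in K, and K is closed under ·: it is a subgroup.

Yes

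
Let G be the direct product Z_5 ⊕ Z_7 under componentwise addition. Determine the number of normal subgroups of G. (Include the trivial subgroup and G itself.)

G is abelian, so every subgroup is normal.
G has 4 subgroups in total, hence 4 normal subgroups.

4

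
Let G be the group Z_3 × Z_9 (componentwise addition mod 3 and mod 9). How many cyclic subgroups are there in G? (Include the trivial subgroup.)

Group the elements of G by the cyclic subgroup they generate; each cyclic subgroup of order d accounts for φ(d) elements.
Cyclic subgroups by order — order 1: 1; order 3: 4; order 9: 3.
Total: 8.

8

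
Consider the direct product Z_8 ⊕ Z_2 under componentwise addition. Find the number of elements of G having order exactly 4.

4

An element (a,b) has order lcm(ord(a), ord(b)); count pairs with lcm equal to 4.
Enumerating gives 4 such elements.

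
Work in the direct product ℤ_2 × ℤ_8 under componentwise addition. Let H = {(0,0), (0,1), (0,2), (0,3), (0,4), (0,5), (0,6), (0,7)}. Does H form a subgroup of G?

Yes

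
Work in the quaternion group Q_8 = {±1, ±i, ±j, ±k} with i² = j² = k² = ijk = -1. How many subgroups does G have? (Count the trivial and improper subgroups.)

|G| = 8, so by Lagrange every subgroup order divides 8. Divisors: 1, 2, 4, 8.
Subgroups by order — order 1: 1; order 2: 1; order 4: 3; order 8: 1.
Total: 1 + 1 + 3 + 1 = 6.

6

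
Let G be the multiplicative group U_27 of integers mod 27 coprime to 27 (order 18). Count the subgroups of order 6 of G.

1

|G| = 18 and 6 | 18, so subgroups of order 6 are possible by Lagrange.
The subgroups of order 6 are: {1, 8, 10, 17, 19, 26}.
So G has 1 subgroup of order 6.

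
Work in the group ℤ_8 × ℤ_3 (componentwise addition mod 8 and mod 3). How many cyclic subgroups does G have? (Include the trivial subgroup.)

A cyclic subgroup of order d is generated by each of its φ(d) elements of order d, so the cyclic subgroups of order d number (#elements of order d)/φ(d).
Cyclic subgroups by order — order 1: 1; order 2: 1; order 3: 1; order 4: 1; order 6: 1; order 8: 1; order 12: 1; order 24: 1.
Total: 8.

8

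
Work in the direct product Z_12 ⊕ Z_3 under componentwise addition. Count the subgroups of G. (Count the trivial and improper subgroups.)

18

|G| = 36, so by Lagrange every subgroup order divides 36. Divisors: 1, 2, 3, 4, 6, 9, 12, 18, 36.
Subgroups by order — order 1: 1; order 2: 1; order 3: 4; order 4: 1; order 6: 4; order 9: 1; order 12: 4; order 18: 1; order 36: 1.
Total: 1 + 1 + 4 + 1 + 4 + 1 + 4 + 1 + 1 = 18.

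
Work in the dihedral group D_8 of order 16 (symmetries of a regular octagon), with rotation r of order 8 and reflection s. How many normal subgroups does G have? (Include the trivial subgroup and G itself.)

G has 19 subgroups. Checking conjugation-invariance by order — order 1: 1/1 normal; order 2: 1/9 normal; order 4: 1/5 normal; order 8: 3/3 normal; order 16: 1/1 normal.
Total normal subgroups: 7.

7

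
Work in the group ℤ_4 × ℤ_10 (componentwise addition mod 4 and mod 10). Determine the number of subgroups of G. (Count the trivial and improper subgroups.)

16

|G| = 40, so by Lagrange every subgroup order divides 40. Divisors: 1, 2, 4, 5, 8, 10, 20, 40.
Subgroups by order — order 1: 1; order 2: 3; order 4: 3; order 5: 1; order 8: 1; order 10: 3; order 20: 3; order 40: 1.
Total: 1 + 3 + 3 + 1 + 1 + 3 + 3 + 1 = 16.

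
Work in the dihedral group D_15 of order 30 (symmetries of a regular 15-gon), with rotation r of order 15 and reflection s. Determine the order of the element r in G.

Computing powers of r: the smallest k with (r)^k = e is k = 15.

15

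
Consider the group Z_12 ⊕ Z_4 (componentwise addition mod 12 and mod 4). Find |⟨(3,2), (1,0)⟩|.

|⟨(3,2)⟩| = 4 and |⟨(1,0)⟩| = 12, so |H| is a multiple of lcm(4, 12) = 12 and divides |G| = 48.
Closing under the operation: H = {(0,0), (0,2), (1,0), (1,2), (2,0), (2,2), (3,0), (3,2), (4,0), (4,2), (5,0), (5,2), (6,0), (6,2), (7,0), (7,2), (8,0), (8,2), (9,0), (9,2), (10,0), (10,2), (11,0), (11,2)}, so |H| = 24.

24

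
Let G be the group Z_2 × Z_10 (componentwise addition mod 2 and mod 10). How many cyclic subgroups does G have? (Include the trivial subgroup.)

Group the elements of G by the cyclic subgroup they generate; each cyclic subgroup of order d accounts for φ(d) elements.
Cyclic subgroups by order — order 1: 1; order 2: 3; order 5: 1; order 10: 3.
Total: 8.

8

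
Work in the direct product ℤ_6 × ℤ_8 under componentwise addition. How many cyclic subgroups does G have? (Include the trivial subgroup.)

16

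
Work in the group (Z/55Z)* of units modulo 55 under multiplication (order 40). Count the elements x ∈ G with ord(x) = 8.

No element of G has order 8 (even though 8 | 40).

0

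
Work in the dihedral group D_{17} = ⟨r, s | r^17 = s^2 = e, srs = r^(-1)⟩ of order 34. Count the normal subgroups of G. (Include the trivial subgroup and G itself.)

3

G has 20 subgroups. Checking conjugation-invariance by order — order 1: 1/1 normal; order 2: 0/17 normal; order 17: 1/1 normal; order 34: 1/1 normal.
Total normal subgroups: 3.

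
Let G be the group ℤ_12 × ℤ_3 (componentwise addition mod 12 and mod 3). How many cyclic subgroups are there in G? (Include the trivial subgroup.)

Each element a generates a cyclic subgroup ⟨a⟩; distinct elements may generate the same one (a cyclic group of order d has φ(d) generators).
Cyclic subgroups by order — order 1: 1; order 2: 1; order 3: 4; order 4: 1; order 6: 4; order 12: 4.
Total: 15.

15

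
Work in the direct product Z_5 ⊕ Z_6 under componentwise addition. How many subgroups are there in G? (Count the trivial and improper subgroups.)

8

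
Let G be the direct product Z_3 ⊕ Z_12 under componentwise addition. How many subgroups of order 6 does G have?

4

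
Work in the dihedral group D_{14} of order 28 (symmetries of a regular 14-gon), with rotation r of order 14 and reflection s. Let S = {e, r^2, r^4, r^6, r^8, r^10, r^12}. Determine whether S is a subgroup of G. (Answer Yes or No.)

|S| = 7 divides |G| = 28, consistent with Lagrange.
S contains the identity, every element's inverse is in S, and S is closed under ·: it is a subgroup.
In fact S = ⟨r^4⟩.

Yes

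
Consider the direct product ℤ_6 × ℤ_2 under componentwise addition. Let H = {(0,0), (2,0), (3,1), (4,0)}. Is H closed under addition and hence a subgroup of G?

Closure fails: (4,0) + (3,1) = (1,1) ∉ H. So H is not a subgroup.

No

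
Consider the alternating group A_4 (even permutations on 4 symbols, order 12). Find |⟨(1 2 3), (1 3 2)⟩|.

3

|⟨(1 2 3)⟩| = 3 and |⟨(1 3 2)⟩| = 3, so |H| is a multiple of lcm(3, 3) = 3 and divides |G| = 12.
Closing under the operation: H = {e, (1 2 3), (1 3 2)}, so |H| = 3.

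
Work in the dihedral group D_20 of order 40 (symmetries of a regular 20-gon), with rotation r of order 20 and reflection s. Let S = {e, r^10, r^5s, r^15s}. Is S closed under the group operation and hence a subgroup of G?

Yes

|S| = 4 divides |G| = 40, consistent with Lagrange.
S contains the identity, every element's inverse is in S, and S is closed under ·: it is a subgroup.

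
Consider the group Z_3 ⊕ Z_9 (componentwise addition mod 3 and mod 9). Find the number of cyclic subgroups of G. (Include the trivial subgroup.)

Group the elements of G by the cyclic subgroup they generate; each cyclic subgroup of order d accounts for φ(d) elements.
Cyclic subgroups by order — order 1: 1; order 3: 4; order 9: 3.
Total: 8.

8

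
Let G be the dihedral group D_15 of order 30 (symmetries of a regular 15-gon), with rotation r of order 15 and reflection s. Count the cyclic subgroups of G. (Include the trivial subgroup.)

Each element a generates a cyclic subgroup ⟨a⟩; distinct elements may generate the same one (a cyclic group of order d has φ(d) generators).
Cyclic subgroups by order — order 1: 1; order 2: 15; order 3: 1; order 5: 1; order 15: 1.
Total: 19.

19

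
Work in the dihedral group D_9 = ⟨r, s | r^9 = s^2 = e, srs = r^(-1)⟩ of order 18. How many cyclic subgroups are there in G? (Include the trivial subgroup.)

12

A cyclic subgroup of order d is generated by each of its φ(d) elements of order d, so the cyclic subgroups of order d number (#elements of order d)/φ(d).
Cyclic subgroups by order — order 1: 1; order 2: 9; order 3: 1; order 9: 1.
Total: 12.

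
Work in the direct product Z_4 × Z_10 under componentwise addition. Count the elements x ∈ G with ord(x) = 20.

16

An element (a,b) has order lcm(ord(a), ord(b)); count pairs with lcm equal to 20.
Enumerating gives 16 such elements.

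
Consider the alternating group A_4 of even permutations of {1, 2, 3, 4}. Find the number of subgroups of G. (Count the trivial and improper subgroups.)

|G| = 12, so by Lagrange every subgroup order divides 12. Divisors: 1, 2, 3, 4, 6, 12.
Subgroups by order — order 1: 1; order 2: 3; order 3: 4; order 4: 1; order 6: 0; order 12: 1.
Total: 1 + 3 + 4 + 1 + 0 + 1 = 10.

10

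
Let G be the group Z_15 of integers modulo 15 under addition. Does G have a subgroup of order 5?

Yes

5 | 15. A subgroup of order 5 is {0, 3, 6, 9, 12}.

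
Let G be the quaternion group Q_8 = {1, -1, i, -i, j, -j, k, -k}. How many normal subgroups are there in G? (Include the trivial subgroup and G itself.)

G has 6 subgroups. Checking conjugation-invariance by order — order 1: 1/1 normal; order 2: 1/1 normal; order 4: 3/3 normal; order 8: 1/1 normal.
Total normal subgroups: 6.

6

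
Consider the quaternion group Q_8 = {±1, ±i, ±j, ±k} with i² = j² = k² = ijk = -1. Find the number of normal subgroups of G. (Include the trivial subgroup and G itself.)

G has 6 subgroups. Checking conjugation-invariance by order — order 1: 1/1 normal; order 2: 1/1 normal; order 4: 3/3 normal; order 8: 1/1 normal.
Total normal subgroups: 6.

6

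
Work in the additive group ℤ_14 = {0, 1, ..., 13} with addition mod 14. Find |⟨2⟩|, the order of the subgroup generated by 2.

7

In ℤ_14, the order of an element a is n/gcd(a, n).
gcd(2, 14) = 2, so |⟨2⟩| = 14/2 = 7.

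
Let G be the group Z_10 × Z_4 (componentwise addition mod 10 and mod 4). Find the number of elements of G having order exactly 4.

4

An element (a,b) has order lcm(ord(a), ord(b)); count pairs with lcm equal to 4.
Enumerating gives 4 such elements.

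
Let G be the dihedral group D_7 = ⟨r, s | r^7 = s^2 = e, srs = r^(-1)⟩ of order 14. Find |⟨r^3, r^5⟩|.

|⟨r^3⟩| = 7 and |⟨r^5⟩| = 7, so |H| is a multiple of lcm(7, 7) = 7 and divides |G| = 14.
Closing under the operation: H = {e, r, r^2, r^3, r^4, r^5, r^6}, so |H| = 7.

7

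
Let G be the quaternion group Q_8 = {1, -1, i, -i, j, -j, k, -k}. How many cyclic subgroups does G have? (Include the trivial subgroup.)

5

Group the elements of G by the cyclic subgroup they generate; each cyclic subgroup of order d accounts for φ(d) elements.
Cyclic subgroups by order — order 1: 1; order 2: 1; order 4: 3.
Total: 5.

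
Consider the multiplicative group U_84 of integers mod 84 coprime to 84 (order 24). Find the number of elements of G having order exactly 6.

14

Enumerating element orders in G gives 14 elements of order 6.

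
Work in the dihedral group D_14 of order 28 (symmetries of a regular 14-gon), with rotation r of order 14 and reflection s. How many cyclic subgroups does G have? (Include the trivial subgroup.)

Each element a generates a cyclic subgroup ⟨a⟩; distinct elements may generate the same one (a cyclic group of order d has φ(d) generators).
Cyclic subgroups by order — order 1: 1; order 2: 15; order 7: 1; order 14: 1.
Total: 18.

18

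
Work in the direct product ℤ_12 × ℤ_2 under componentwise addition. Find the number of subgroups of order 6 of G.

|G| = 24 and 6 | 24, so subgroups of order 6 are possible by Lagrange.
The subgroups of order 6 are: {(0,0), (0,1), (4,0), (4,1), (8,0), (8,1)}; {(0,0), (2,0), (4,0), (6,0), (8,0), (10,0)}; {(0,0), (2,1), (4,0), (6,1), (8,0), (10,1)}.
So G has 3 subgroups of order 6.

3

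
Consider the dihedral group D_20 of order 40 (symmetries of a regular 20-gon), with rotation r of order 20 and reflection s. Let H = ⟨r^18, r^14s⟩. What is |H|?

20

|⟨r^18⟩| = 10 and |⟨r^14s⟩| = 2, so |H| is a multiple of lcm(10, 2) = 10 and divides |G| = 40.
Closing under the operation: H = {e, r^2, r^4, r^6, r^8, r^10, r^12, r^14, r^16, r^18, s, r^2s, r^4s, r^6s, r^8s, r^10s, r^12s, r^14s, r^16s, r^18s}, so |H| = 20.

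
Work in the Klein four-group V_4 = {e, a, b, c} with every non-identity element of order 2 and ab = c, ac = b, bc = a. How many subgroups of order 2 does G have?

|G| = 4 and 2 | 4, so subgroups of order 2 are possible by Lagrange.
The subgroups of order 2 are: {e, a}; {e, b}; {e, c}.
So G has 3 subgroups of order 2.

3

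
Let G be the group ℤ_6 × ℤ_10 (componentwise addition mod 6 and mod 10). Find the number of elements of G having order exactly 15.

8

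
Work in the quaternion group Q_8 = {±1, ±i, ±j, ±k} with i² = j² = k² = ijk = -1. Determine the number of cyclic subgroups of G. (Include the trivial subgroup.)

Group the elements of G by the cyclic subgroup they generate; each cyclic subgroup of order d accounts for φ(d) elements.
Cyclic subgroups by order — order 1: 1; order 2: 1; order 4: 3.
Total: 5.

5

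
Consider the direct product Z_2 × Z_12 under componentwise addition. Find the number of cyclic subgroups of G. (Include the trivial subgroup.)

12

Group the elements of G by the cyclic subgroup they generate; each cyclic subgroup of order d accounts for φ(d) elements.
Cyclic subgroups by order — order 1: 1; order 2: 3; order 3: 1; order 4: 2; order 6: 3; order 12: 2.
Total: 12.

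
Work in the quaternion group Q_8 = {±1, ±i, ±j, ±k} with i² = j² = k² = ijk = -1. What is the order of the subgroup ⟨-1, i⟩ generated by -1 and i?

4

|⟨-1⟩| = 2 and |⟨i⟩| = 4, so |H| is a multiple of lcm(2, 4) = 4 and divides |G| = 8.
Closing under the operation: H = {1, -1, i, -i}, so |H| = 4.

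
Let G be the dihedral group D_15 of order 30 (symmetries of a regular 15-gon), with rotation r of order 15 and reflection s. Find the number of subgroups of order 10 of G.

3

|G| = 30 and 10 | 30, so subgroups of order 10 are possible by Lagrange.
The subgroups of order 10 are: {e, r^3, r^6, r^9, r^12, rs, r^4s, r^7s, r^10s, r^13s}; {e, r^3, r^6, r^9, r^12, r^2s, r^5s, r^8s, r^11s, r^14s}; {e, r^3, r^6, r^9, r^12, s, r^3s, r^6s, r^9s, r^12s}.
So G has 3 subgroups of order 10.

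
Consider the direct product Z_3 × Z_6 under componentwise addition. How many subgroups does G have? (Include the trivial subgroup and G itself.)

12

|G| = 18, so by Lagrange every subgroup order divides 18. Divisors: 1, 2, 3, 6, 9, 18.
Subgroups by order — order 1: 1; order 2: 1; order 3: 4; order 6: 4; order 9: 1; order 18: 1.
Total: 1 + 1 + 4 + 4 + 1 + 1 = 12.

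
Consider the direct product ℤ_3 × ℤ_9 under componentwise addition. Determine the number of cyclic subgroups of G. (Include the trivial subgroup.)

Group the elements of G by the cyclic subgroup they generate; each cyclic subgroup of order d accounts for φ(d) elements.
Cyclic subgroups by order — order 1: 1; order 3: 4; order 9: 3.
Total: 8.

8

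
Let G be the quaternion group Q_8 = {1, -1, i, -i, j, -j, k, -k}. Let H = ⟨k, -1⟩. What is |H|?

4

|⟨k⟩| = 4 and |⟨-1⟩| = 2, so |H| is a multiple of lcm(4, 2) = 4 and divides |G| = 8.
Closing under the operation: H = {1, -1, k, -k}, so |H| = 4.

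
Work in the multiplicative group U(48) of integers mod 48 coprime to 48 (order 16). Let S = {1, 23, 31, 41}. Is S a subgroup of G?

|S| = 4 divides |G| = 16, consistent with Lagrange.
S contains the identity, every element's inverse is in S, and S is closed under ·: it is a subgroup.

Yes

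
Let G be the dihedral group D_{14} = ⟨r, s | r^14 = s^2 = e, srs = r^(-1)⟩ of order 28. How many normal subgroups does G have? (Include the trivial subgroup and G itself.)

G has 28 subgroups. Checking conjugation-invariance by order — order 1: 1/1 normal; order 2: 1/15 normal; order 4: 0/7 normal; order 7: 1/1 normal; order 14: 3/3 normal; order 28: 1/1 normal.
Total normal subgroups: 7.

7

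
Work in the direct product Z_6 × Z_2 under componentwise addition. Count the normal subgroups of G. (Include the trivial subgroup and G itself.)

10

G is abelian, so every subgroup is normal.
G has 10 subgroups in total, hence 10 normal subgroups.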